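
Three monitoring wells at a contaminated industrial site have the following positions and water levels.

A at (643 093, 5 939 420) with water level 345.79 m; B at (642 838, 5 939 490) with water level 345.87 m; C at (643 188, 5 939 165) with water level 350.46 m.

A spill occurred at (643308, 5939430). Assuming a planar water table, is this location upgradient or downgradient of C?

downgradient

Taking A as reference: B−A = (-255, 70, +0.08); C−A = (95, -255, +4.67).
Solve a·Δx + b·Δy = Δh: det = (-255)·(-255) − 95·70 = 58375.
∂h/∂x = [(+0.08)·(-255) − (+4.67)·70] / 58375 = -0.005949
∂h/∂y = [(-255)·(+4.67) − 95·(+0.08)] / 58375 = -0.02053
Head at (643308, 5939430) = 345.79 + (-0.005949)·(215) + (-0.02053)·(10) = 344.31 m.
That is lower than the 350.46 m at C, so the point is downgradient.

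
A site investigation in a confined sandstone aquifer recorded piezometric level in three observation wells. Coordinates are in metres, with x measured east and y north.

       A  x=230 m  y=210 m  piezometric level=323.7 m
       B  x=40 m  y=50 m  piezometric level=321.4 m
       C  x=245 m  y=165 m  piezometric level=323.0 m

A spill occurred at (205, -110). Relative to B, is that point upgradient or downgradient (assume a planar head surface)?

downgradient

Taking A as reference: B−A = (-190, -160, -2.3); C−A = (15, -45, -0.7).
Determinant of the coordinate differences = (-190)·(-45) − 15·(-160) = 10950.
∂h/∂x = [(-2.3)·(-45) − (-0.7)·(-160)] / 10950 = -0.0007763
∂h/∂y = [(-190)·(-0.7) − 15·(-2.3)] / 10950 = +0.01530
Head at (205, -110) = 323.7 + (-0.0007763)·(-25) + (+0.01530)·(-320) = 318.82 m.
That is lower than the 321.4 m at B, so the point is downgradient.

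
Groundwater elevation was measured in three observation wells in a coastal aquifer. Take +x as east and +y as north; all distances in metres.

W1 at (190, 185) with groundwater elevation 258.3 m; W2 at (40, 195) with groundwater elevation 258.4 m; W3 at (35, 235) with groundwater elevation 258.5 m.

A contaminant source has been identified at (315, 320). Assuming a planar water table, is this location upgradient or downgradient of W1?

Taking W1 as reference: W2−W1 = (-150, 10, +0.1); W3−W1 = (-155, 50, +0.2).
Solve a·Δx + b·Δy = Δh: det = (-150)·50 − (-155)·10 = -5950.
∂h/∂x = [(+0.1)·50 − (+0.2)·10] / -5950 = -0.0005042
∂h/∂y = [(-150)·(+0.2) − (-155)·(+0.1)] / -5950 = +0.002437
Head at (315, 320) = 258.3 + (-0.0005042)·(125) + (+0.002437)·(135) = 258.57 m.
That is higher than the 258.3 m at W1, so the point is upgradient.

upgradient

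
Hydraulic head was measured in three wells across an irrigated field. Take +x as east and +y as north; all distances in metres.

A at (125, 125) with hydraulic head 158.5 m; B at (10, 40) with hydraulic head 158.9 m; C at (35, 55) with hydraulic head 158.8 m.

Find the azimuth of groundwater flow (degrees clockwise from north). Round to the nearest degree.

121°

Taking A as reference: B−A = (-115, -85, +0.4); C−A = (-90, -70, +0.3).
Solve a·Δx + b·Δy = Δh: det = (-115)·(-70) − (-90)·(-85) = 400.
∂h/∂x = [(+0.4)·(-70) − (+0.3)·(-85)] / 400 = -0.006250
∂h/∂y = [(-115)·(+0.3) − (-90)·(+0.4)] / 400 = +0.003750
Flow direction (−∇h) has components (+0.006250 E, -0.003750 N).
Azimuth = atan2(E, N) = atan2(+0.006250, -0.003750) = 121.0° ≈ 121°.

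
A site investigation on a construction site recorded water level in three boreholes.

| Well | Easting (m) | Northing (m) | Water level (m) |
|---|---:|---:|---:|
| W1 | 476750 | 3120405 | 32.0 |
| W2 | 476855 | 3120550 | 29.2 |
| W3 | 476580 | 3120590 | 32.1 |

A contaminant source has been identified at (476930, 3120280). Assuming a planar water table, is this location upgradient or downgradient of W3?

With h = a·x + b·y + c and W1 as origin, the differences give:
  105·a + 145·b = -2.8
  (-170)·a + 185·b = +0.1
Eliminate b (×185 and ×145, subtract): 44075·a = -532.50 → a = ∂h/∂x = -0.01208
Back-substitute: b = ∂h/∂y = -0.01056.
Head at (476930, 3120280) = 32.0 + (-0.01208)·(180) + (-0.01056)·(-125) = 31.15 m.
That is lower than the 32.1 m at W3, so the point is downgradient.

downgradient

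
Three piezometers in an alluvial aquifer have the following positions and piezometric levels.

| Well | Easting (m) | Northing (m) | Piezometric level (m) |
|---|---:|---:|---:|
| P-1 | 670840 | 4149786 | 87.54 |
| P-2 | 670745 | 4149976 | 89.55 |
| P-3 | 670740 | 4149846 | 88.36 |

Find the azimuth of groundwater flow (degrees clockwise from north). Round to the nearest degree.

164°

Differences from P-1: to P-2 (Δx, Δy, Δh) = (-95, 190, +2.01); to P-3 = (-100, 60, +0.82).
Solve a·Δx + b·Δy = Δh: det = (-95)·60 − (-100)·190 = 13300.
∂h/∂x = [(+2.01)·60 − (+0.82)·190] / 13300 = -0.002647
∂h/∂y = [(-95)·(+0.82) − (-100)·(+2.01)] / 13300 = +0.009256
Flow direction (−∇h) has components (+0.002647 E, -0.009256 N).
Azimuth = atan2(E, N) = atan2(+0.002647, -0.009256) = 164.0° ≈ 164°.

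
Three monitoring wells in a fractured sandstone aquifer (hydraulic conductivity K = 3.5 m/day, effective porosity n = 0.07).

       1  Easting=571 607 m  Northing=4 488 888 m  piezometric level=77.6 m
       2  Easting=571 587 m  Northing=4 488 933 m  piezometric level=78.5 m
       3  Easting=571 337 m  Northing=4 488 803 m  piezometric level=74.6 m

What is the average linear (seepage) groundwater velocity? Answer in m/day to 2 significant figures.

Taking 1 as reference: 2−1 = (-20, 45, +0.9); 3−1 = (-270, -85, -3.0).
Solve a·Δx + b·Δy = Δh: det = (-20)·(-85) − (-270)·45 = 13850.
∂h/∂x = [(+0.9)·(-85) − (-3.0)·45] / 13850 = +0.004224
∂h/∂y = [(-20)·(-3.0) − (-270)·(+0.9)] / 13850 = +0.02188
|∇h| = √(0.004224² + 0.02188²) = 0.02228
Seepage velocity v = K·i/n = 3.5 × 0.02228 / 0.07 = 1.114 m/day.

1.1 m/day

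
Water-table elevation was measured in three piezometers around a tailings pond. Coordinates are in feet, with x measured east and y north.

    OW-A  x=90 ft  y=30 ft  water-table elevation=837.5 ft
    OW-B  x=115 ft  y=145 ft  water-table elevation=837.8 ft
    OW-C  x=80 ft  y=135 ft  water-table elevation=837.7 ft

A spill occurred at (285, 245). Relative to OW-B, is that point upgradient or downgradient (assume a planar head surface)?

With h = a·x + b·y + c and OW-A as origin, the differences give:
  25·a + 115·b = +0.3
  (-10)·a + 105·b = +0.2
Eliminate b (×105 and ×115, subtract): 3775·a = 8.50 → a = ∂h/∂x = +0.002252
Back-substitute: b = ∂h/∂y = +0.002119.
Head at (285, 245) = 837.5 + (+0.002252)·(195) + (+0.002119)·(215) = 838.39 ft.
That is higher than the 837.8 ft at OW-B, so the point is upgradient.

upgradient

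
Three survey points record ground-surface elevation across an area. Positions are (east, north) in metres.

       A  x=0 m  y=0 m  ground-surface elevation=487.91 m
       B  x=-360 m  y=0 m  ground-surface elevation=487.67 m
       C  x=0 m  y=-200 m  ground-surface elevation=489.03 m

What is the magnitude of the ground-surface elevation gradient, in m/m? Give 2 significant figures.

0.0056 m/m

∂z/∂x = (487.67 − 487.91) / (-360 − 0) = +0.0006667
∂z/∂y = (489.03 − 487.91) / (-200 − 0) = -0.005600
|∇f| = √(0.0006667² + -0.005600²) = 0.00564 m/m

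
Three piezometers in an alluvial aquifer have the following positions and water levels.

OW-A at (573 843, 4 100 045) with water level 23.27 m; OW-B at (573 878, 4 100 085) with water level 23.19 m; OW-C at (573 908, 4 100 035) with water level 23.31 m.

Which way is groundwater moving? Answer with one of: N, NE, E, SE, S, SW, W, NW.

N

With h = a·x + b·y + c and OW-A as origin, the differences give:
  35·a + 40·b = -0.08
  65·a + (-10)·b = +0.04
Eliminate b (×(-10) and ×40, subtract): -2950·a = -0.800 → a = ∂h/∂x = +0.0002712
Back-substitute: b = ∂h/∂y = -0.002237.
Flow = −∇h = (-0.0002712 east, +0.002237 north), which points north.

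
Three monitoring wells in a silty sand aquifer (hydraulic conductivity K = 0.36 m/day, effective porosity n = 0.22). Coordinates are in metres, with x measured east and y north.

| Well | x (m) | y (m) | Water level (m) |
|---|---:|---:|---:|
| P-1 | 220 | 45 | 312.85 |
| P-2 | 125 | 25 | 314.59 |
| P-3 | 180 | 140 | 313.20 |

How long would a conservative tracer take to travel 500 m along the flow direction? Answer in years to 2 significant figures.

With h = a·x + b·y + c and P-1 as origin, the differences give:
  (-95)·a + (-20)·b = +1.74
  (-40)·a + 95·b = +0.35
Eliminate b (×95 and ×(-20), subtract): -9825·a = 172.300 → a = ∂h/∂x = -0.01754
Back-substitute: b = ∂h/∂y = -0.003700.
|∇h| = √(-0.01754² + -0.003700²) = 0.01793
Seepage velocity v = K·i/n = 0.36 × 0.01793 / 0.22 = 0.02934 m/day.
t = 500 / 0.02934 = 1.704e+04 days = 46.7 years.

47 years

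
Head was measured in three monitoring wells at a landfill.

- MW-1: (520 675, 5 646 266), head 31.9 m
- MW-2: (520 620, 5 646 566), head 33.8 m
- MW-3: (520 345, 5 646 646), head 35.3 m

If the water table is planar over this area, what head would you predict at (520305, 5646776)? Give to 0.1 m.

Differences from MW-1: to MW-2 (Δx, Δy, Δh) = (-55, 300, +1.9); to MW-3 = (-330, 380, +3.4).
Solve a·Δx + b·Δy = Δh: det = (-55)·380 − (-330)·300 = 78100.
∂h/∂x = [(+1.9)·380 − (+3.4)·300] / 78100 = -0.003816
∂h/∂y = [(-55)·(+3.4) − (-330)·(+1.9)] / 78100 = +0.005634
h(520305, 5646776) = 31.9 + (-0.003816)·(-370) + (+0.005634)·(510) = 31.9 +1.412 +2.873 = 36.185 m.

36.2 m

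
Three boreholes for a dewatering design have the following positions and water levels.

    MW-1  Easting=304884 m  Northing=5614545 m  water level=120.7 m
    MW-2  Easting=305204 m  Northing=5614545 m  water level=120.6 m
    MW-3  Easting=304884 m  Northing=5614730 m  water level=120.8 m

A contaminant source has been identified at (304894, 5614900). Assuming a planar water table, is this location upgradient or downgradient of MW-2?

∂h/∂x = (120.6 − 120.7) / (305204 − 304884) = -0.0003125
∂h/∂y = (120.8 − 120.7) / (5614730 − 5614545) = +0.0005405
Head at (304894, 5614900) = 120.7 + (-0.0003125)·(10) + (+0.0005405)·(355) = 120.89 m.
That is higher than the 120.6 m at MW-2, so the point is upgradient.

upgradient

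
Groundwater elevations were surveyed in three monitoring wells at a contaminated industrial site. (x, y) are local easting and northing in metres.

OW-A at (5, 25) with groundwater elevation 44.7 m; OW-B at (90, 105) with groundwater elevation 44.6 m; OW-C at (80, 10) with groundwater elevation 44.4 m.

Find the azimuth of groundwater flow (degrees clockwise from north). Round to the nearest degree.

Taking OW-A as reference: OW-B−OW-A = (85, 80, -0.1); OW-C−OW-A = (75, -15, -0.3).
Determinant of the coordinate differences = 85·(-15) − 75·80 = -7275.
∂h/∂x = [(-0.1)·(-15) − (-0.3)·80] / -7275 = -0.003505
∂h/∂y = [85·(-0.3) − 75·(-0.1)] / -7275 = +0.002474
Flow direction (−∇h) has components (+0.003505 E, -0.002474 N).
Azimuth = atan2(E, N) = atan2(+0.003505, -0.002474) = 125.2° ≈ 125°.

125°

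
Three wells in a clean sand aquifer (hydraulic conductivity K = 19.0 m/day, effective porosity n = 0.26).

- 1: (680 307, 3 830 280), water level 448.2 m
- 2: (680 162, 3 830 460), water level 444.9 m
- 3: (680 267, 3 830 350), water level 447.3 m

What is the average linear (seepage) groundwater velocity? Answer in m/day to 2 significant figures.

Taking 1 as reference: 2−1 = (-145, 180, -3.3); 3−1 = (-40, 70, -0.9).
Determinant of the coordinate differences = (-145)·70 − (-40)·180 = -2950.
∂h/∂x = [(-3.3)·70 − (-0.9)·180] / -2950 = +0.02339
∂h/∂y = [(-145)·(-0.9) − (-40)·(-3.3)] / -2950 = +0.0005085
|∇h| = √(0.02339² + 0.0005085²) = 0.0234
Seepage velocity v = K·i/n = 19.0 × 0.0234 / 0.26 = 1.71 m/day.

1.7 m/day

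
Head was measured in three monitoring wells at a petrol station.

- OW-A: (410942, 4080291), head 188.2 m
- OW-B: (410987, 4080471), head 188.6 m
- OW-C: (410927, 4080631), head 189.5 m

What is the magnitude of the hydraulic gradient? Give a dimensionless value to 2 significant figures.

0.0065

Differences from OW-A: to OW-B (Δx, Δy, Δh) = (45, 180, +0.4); to OW-C = (-15, 340, +1.3).
Determinant of the coordinate differences = 45·340 − (-15)·180 = 18000.
∂h/∂x = [(+0.4)·340 − (+1.3)·180] / 18000 = -0.005444
∂h/∂y = [45·(+1.3) − (-15)·(+0.4)] / 18000 = +0.003583
|∇h| = √(-0.005444² + 0.003583²) = 0.006517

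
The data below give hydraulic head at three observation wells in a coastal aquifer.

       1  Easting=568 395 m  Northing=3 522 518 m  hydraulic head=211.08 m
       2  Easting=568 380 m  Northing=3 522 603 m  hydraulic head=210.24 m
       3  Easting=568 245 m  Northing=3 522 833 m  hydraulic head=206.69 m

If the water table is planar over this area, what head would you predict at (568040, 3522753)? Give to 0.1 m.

Taking 1 as reference: 2−1 = (-15, 85, -0.84); 3−1 = (-150, 315, -4.39).
Determinant of the coordinate differences = (-15)·315 − (-150)·85 = 8025.
∂h/∂x = [(-0.84)·315 − (-4.39)·85] / 8025 = +0.01353
∂h/∂y = [(-15)·(-4.39) − (-150)·(-0.84)] / 8025 = -0.007495
h(568040, 3522753) = 211.08 + (+0.01353)·(-355) + (-0.007495)·(235) = 211.08 -4.802 -1.761 = 204.517 m.

204.5 m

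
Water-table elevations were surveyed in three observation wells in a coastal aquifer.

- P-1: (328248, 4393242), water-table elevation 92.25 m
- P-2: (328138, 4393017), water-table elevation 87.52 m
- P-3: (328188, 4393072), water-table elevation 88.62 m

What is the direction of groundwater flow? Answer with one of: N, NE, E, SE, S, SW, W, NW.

With h = a·x + b·y + c and P-1 as origin, the differences give:
  (-110)·a + (-225)·b = -4.73
  (-60)·a + (-170)·b = -3.63
Eliminate b (×(-170) and ×(-225), subtract): 5200·a = -12.650 → a = ∂h/∂x = -0.002433
Back-substitute: b = ∂h/∂y = +0.02221.
Flow = −∇h = (+0.002433 east, -0.02221 north), which points south.

S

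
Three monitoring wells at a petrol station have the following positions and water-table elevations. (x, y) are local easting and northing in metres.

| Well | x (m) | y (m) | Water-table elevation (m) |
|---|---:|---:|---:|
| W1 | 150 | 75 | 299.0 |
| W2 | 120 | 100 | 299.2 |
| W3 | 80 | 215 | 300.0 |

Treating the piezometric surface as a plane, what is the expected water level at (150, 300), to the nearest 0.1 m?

300.5 m

Taking W1 as reference: W2−W1 = (-30, 25, +0.2); W3−W1 = (-70, 140, +1.0).
Determinant of the coordinate differences = (-30)·140 − (-70)·25 = -2450.
∂h/∂x = [(+0.2)·140 − (+1.0)·25] / -2450 = -0.001224
∂h/∂y = [(-30)·(+1.0) − (-70)·(+0.2)] / -2450 = +0.006531
h(150, 300) = 299.0 + (-0.001224)·(0) + (+0.006531)·(225) = 299.0 -0.000 +1.469 = 300.469 m.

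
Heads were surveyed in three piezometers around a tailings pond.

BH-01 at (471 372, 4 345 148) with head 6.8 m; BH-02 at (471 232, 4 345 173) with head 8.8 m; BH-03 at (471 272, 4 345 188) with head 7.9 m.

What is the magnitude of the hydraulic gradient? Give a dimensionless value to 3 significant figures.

0.0225

Differences from BH-01: to BH-02 (Δx, Δy, Δh) = (-140, 25, +2.0); to BH-03 = (-100, 40, +1.1).
Determinant of the coordinate differences = (-140)·40 − (-100)·25 = -3100.
∂h/∂x = [(+2.0)·40 − (+1.1)·25] / -3100 = -0.01694
∂h/∂y = [(-140)·(+1.1) − (-100)·(+2.0)] / -3100 = -0.01484
|∇h| = √(-0.01694² + -0.01484²) = 0.02252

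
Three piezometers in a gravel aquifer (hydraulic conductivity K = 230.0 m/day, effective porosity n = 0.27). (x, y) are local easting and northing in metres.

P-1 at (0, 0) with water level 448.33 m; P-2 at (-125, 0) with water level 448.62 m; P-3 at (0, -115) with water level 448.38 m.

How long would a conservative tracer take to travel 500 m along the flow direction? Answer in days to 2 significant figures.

∂h/∂x = (448.62 − 448.33) / (-125 − 0) = -0.002320
∂h/∂y = (448.38 − 448.33) / (-115 − 0) = -0.0004348
|∇h| = √(-0.002320² + -0.0004348²) = 0.00236
Seepage velocity v = K·i/n = 230.0 × 0.00236 / 0.27 = 2.01 m/day.
t = 500 / 2.01 = 248.8 days.

250 days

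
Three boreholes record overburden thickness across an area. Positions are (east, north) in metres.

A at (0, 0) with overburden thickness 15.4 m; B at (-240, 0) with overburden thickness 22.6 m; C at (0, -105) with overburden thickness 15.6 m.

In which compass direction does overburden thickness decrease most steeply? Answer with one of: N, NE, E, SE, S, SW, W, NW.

∂d/∂x = (22.6 − 15.4) / (-240 − 0) = -0.03000
∂d/∂y = (15.6 − 15.4) / (-105 − 0) = -0.001905
Steepest decrease is along −∇f = (+0.03000 E, +0.001905 N) → east.

E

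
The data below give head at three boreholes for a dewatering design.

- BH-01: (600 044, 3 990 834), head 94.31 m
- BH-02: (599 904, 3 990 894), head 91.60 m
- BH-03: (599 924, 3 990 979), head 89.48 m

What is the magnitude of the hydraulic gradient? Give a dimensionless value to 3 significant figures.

0.0279

Taking BH-01 as reference: BH-02−BH-01 = (-140, 60, -2.71); BH-03−BH-01 = (-120, 145, -4.83).
Solve a·Δx + b·Δy = Δh: det = (-140)·145 − (-120)·60 = -13100.
∂h/∂x = [(-2.71)·145 − (-4.83)·60] / -13100 = +0.007874
∂h/∂y = [(-140)·(-4.83) − (-120)·(-2.71)] / -13100 = -0.02679
|∇h| = √(0.007874² + -0.02679²) = 0.02792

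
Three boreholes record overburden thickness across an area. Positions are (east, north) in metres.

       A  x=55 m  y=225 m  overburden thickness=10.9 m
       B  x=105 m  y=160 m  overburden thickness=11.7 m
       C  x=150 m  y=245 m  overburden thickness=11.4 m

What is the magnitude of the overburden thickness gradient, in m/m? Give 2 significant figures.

With d = a·x + b·y + c and A as origin, the differences give:
  50·a + (-65)·b = +0.8
  95·a + 20·b = +0.5
Eliminate b (×20 and ×(-65), subtract): 7175·a = 48.50 → a = ∂d/∂x = +0.006760
Back-substitute: b = ∂d/∂y = -0.007108.
|∇f| = √(0.006760² + -0.007108²) = 0.009809 m/m

0.0098 m/m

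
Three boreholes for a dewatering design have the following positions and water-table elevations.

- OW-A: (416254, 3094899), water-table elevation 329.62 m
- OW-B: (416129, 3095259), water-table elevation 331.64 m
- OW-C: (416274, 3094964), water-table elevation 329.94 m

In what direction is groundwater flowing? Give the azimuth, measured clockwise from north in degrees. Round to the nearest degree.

169°

Differences from OW-A: to OW-B (Δx, Δy, Δh) = (-125, 360, +2.02); to OW-C = (20, 65, +0.32).
Determinant of the coordinate differences = (-125)·65 − 20·360 = -15325.
∂h/∂x = [(+2.02)·65 − (+0.32)·360] / -15325 = -0.001051
∂h/∂y = [(-125)·(+0.32) − 20·(+2.02)] / -15325 = +0.005246
Flow direction (−∇h) has components (+0.001051 E, -0.005246 N).
Azimuth = atan2(E, N) = atan2(+0.001051, -0.005246) = 168.7° ≈ 169°.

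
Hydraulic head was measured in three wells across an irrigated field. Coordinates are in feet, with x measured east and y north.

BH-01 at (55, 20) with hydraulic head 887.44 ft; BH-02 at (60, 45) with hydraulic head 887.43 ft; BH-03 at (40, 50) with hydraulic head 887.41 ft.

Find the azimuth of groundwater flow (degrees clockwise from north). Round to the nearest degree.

Differences from BH-01: to BH-02 (Δx, Δy, Δh) = (5, 25, -0.01); to BH-03 = (-15, 30, -0.03).
Determinant of the coordinate differences = 5·30 − (-15)·25 = 525.
∂h/∂x = [(-0.01)·30 − (-0.03)·25] / 525 = +0.0008571
∂h/∂y = [5·(-0.03) − (-15)·(-0.01)] / 525 = -0.0005714
Flow direction (−∇h) has components (-0.0008571 E, +0.0005714 N).
Azimuth = atan2(E, N) = atan2(-0.0008571, +0.0005714) = 303.7° ≈ 304°.

304°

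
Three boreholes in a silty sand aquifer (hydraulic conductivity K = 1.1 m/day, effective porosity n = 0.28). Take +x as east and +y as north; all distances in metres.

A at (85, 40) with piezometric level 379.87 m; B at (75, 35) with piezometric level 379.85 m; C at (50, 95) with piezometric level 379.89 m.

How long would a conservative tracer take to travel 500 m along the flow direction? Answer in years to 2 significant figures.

190 years

Differences from A: to B (Δx, Δy, Δh) = (-10, -5, -0.02); to C = (-35, 55, +0.02).
Determinant of the coordinate differences = (-10)·55 − (-35)·(-5) = -725.
∂h/∂x = [(-0.02)·55 − (+0.02)·(-5)] / -725 = +0.001379
∂h/∂y = [(-10)·(+0.02) − (-35)·(-0.02)] / -725 = +0.001241
|∇h| = √(0.001379² + 0.001241²) = 0.001855
Seepage velocity v = K·i/n = 1.1 × 0.001855 / 0.28 = 0.007287 m/day.
t = 500 / 0.007287 = 6.862e+04 days = 188 years.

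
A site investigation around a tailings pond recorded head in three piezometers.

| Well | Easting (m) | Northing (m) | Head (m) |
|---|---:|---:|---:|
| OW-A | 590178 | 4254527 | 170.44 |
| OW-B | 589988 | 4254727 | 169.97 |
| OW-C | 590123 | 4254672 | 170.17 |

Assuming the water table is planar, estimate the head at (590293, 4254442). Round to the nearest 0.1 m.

170.7 m

Differences from OW-A: to OW-B (Δx, Δy, Δh) = (-190, 200, -0.47); to OW-C = (-55, 145, -0.27).
Solve a·Δx + b·Δy = Δh: det = (-190)·145 − (-55)·200 = -16550.
∂h/∂x = [(-0.47)·145 − (-0.27)·200] / -16550 = +0.0008550
∂h/∂y = [(-190)·(-0.27) − (-55)·(-0.47)] / -16550 = -0.001538
h(590293, 4254442) = 170.44 + (+0.0008550)·(115) + (-0.001538)·(-85) = 170.44 +0.098 +0.131 = 170.669 m.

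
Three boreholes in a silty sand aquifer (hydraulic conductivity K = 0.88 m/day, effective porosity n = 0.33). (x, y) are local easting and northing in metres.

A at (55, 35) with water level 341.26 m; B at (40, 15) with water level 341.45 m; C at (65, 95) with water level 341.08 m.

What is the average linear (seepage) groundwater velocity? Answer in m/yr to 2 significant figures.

11 m/yr

Taking A as reference: B−A = (-15, -20, +0.19); C−A = (10, 60, -0.18).
Determinant of the coordinate differences = (-15)·60 − 10·(-20) = -700.
∂h/∂x = [(+0.19)·60 − (-0.18)·(-20)] / -700 = -0.01114
∂h/∂y = [(-15)·(-0.18) − 10·(+0.19)] / -700 = -0.001143
|∇h| = √(-0.01114² + -0.001143²) = 0.0112
Seepage velocity v = K·i/n = 0.88 × 0.0112 / 0.33 = 0.02987 m/day = 10.91 m/yr.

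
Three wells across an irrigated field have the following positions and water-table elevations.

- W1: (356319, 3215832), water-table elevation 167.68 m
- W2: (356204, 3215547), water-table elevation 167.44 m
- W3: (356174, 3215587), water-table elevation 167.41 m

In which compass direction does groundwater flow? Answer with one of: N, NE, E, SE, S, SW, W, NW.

Three-point gradient (reference W1): Δ to W2 = (-115, -285, -0.24), Δ to W3 = (-145, -245, -0.27).
∂h/∂x = +0.001380, ∂h/∂y = +0.0002852 (det = -13150).
Flow = −∇h = (-0.001380 east, -0.0002852 north), which points west.

W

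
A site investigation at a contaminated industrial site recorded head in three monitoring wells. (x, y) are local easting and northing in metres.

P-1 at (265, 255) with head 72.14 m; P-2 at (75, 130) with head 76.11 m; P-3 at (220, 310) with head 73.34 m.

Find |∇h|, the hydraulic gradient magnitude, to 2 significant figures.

0.023

Differences from P-1: to P-2 (Δx, Δy, Δh) = (-190, -125, +3.97); to P-3 = (-45, 55, +1.20).
Determinant of the coordinate differences = (-190)·55 − (-45)·(-125) = -16075.
∂h/∂x = [(+3.97)·55 − (+1.20)·(-125)] / -16075 = -0.02291
∂h/∂y = [(-190)·(+1.20) − (-45)·(+3.97)] / -16075 = +0.003070
|∇h| = √(-0.02291² + 0.003070²) = 0.02311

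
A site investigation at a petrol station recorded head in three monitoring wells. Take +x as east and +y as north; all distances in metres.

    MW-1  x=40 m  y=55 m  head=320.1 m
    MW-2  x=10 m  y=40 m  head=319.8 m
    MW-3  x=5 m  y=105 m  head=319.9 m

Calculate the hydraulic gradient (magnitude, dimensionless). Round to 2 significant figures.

0.0092

Taking MW-1 as reference: MW-2−MW-1 = (-30, -15, -0.3); MW-3−MW-1 = (-35, 50, -0.2).
Solve a·Δx + b·Δy = Δh: det = (-30)·50 − (-35)·(-15) = -2025.
∂h/∂x = [(-0.3)·50 − (-0.2)·(-15)] / -2025 = +0.008889
∂h/∂y = [(-30)·(-0.2) − (-35)·(-0.3)] / -2025 = +0.002222
|∇h| = √(0.008889² + 0.002222²) = 0.009163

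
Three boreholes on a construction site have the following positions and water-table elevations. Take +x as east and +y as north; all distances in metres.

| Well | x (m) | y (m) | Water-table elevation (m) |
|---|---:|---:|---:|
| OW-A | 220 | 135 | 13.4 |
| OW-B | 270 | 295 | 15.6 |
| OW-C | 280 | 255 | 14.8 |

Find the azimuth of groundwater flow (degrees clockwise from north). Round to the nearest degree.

147°

With h = a·x + b·y + c and OW-A as origin, the differences give:
  50·a + 160·b = +2.2
  60·a + 120·b = +1.4
Eliminate b (×120 and ×160, subtract): -3600·a = 40.00 → a = ∂h/∂x = -0.01111
Back-substitute: b = ∂h/∂y = +0.01722.
Flow direction (−∇h) has components (+0.01111 E, -0.01722 N).
Azimuth = atan2(E, N) = atan2(+0.01111, -0.01722) = 147.2° ≈ 147°.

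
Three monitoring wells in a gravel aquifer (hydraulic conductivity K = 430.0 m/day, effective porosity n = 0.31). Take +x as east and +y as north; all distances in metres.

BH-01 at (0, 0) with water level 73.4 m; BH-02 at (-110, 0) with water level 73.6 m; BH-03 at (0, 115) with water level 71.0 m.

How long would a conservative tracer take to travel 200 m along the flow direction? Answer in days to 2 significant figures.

∂h/∂x = (73.6 − 73.4) / (-110 − 0) = -0.001818
∂h/∂y = (71.0 − 73.4) / (115 − 0) = -0.02087
|∇h| = √(-0.001818² + -0.02087²) = 0.02095
Seepage velocity v = K·i/n = 430.0 × 0.02095 / 0.31 = 29.06 m/day.
t = 200 / 29.06 = 6.882 days.

6.9 days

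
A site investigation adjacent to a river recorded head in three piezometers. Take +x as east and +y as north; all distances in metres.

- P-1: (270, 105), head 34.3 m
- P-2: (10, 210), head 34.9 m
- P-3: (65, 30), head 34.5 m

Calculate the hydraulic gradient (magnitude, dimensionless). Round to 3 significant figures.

With h = a·x + b·y + c and P-1 as origin, the differences give:
  (-260)·a + 105·b = +0.6
  (-205)·a + (-75)·b = +0.2
Eliminate b (×(-75) and ×105, subtract): 41025·a = -66.00 → a = ∂h/∂x = -0.001609
Back-substitute: b = ∂h/∂y = +0.001731.
|∇h| = √(-0.001609² + 0.001731²) = 0.002363

0.00236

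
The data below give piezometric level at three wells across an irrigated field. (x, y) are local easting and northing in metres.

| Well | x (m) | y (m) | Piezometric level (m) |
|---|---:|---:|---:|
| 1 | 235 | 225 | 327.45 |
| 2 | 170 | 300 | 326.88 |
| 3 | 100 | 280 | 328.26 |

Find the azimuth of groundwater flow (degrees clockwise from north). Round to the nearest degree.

Differences from 1: to 2 (Δx, Δy, Δh) = (-65, 75, -0.57); to 3 = (-135, 55, +0.81).
Determinant of the coordinate differences = (-65)·55 − (-135)·75 = 6550.
∂h/∂x = [(-0.57)·55 − (+0.81)·75] / 6550 = -0.01406
∂h/∂y = [(-65)·(+0.81) − (-135)·(-0.57)] / 6550 = -0.01979
Flow direction (−∇h) has components (+0.01406 E, +0.01979 N).
Azimuth = atan2(E, N) = atan2(+0.01406, +0.01979) = 35.4° ≈ 035°.

035°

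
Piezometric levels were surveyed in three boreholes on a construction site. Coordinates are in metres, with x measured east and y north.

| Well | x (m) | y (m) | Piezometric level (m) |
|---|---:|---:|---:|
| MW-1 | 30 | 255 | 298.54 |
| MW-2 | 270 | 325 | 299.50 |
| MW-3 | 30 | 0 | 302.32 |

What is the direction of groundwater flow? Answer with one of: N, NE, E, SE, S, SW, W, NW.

Differences from MW-1: to MW-2 (Δx, Δy, Δh) = (240, 70, +0.96); to MW-3 = (0, -255, +3.78).
Determinant of the coordinate differences = 240·(-255) − 0·70 = -61200.
∂h/∂x = [(+0.96)·(-255) − (+3.78)·70] / -61200 = +0.008324
∂h/∂y = [240·(+3.78) − 0·(+0.96)] / -61200 = -0.01482
Flow = −∇h = (-0.008324 east, +0.01482 north), which points northwest.

NW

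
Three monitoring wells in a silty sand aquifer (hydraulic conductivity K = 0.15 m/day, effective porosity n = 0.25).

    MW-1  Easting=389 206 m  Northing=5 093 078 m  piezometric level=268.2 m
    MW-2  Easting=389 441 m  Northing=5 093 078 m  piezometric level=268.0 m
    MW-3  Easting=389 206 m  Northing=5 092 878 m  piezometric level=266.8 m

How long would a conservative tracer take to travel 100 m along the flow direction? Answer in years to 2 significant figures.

∂h/∂x = (268.0 − 268.2) / (389441 − 389206) = -0.0008511
∂h/∂y = (266.8 − 268.2) / (5092878 − 5093078) = +0.007000
|∇h| = √(-0.0008511² + 0.007000²) = 0.007052
Seepage velocity v = K·i/n = 0.15 × 0.007052 / 0.25 = 0.004231 m/day.
t = 100 / 0.004231 = 2.364e+04 days = 64.7 years.

65 years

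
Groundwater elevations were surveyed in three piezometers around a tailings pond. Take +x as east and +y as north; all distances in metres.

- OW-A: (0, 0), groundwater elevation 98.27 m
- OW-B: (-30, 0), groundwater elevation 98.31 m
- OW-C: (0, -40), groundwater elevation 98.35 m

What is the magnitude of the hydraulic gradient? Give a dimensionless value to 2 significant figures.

∂h/∂x = (98.31 − 98.27) / (-30 − 0) = -0.001333
∂h/∂y = (98.35 − 98.27) / (-40 − 0) = -0.002000
|∇h| = √(-0.001333² + -0.002000²) = 0.002404

0.0024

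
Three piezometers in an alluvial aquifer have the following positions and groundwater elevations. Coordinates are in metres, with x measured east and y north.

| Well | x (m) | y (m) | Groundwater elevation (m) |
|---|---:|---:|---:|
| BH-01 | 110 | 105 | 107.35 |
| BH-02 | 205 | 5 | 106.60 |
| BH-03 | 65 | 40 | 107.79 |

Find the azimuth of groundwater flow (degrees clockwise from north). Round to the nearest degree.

085°

Taking BH-01 as reference: BH-02−BH-01 = (95, -100, -0.75); BH-03−BH-01 = (-45, -65, +0.44).
Determinant of the coordinate differences = 95·(-65) − (-45)·(-100) = -10675.
∂h/∂x = [(-0.75)·(-65) − (+0.44)·(-100)] / -10675 = -0.008689
∂h/∂y = [95·(+0.44) − (-45)·(-0.75)] / -10675 = -0.0007541
Flow direction (−∇h) has components (+0.008689 E, +0.0007541 N).
Azimuth = atan2(E, N) = atan2(+0.008689, +0.0007541) = 85.0° ≈ 085°.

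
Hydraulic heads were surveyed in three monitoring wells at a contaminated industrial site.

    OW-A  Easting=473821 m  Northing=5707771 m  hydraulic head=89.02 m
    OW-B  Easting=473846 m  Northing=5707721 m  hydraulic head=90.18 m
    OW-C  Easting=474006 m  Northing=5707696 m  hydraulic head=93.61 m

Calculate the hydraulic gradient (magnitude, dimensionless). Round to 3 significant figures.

Differences from OW-A: to OW-B (Δx, Δy, Δh) = (25, -50, +1.16); to OW-C = (185, -75, +4.59).
Determinant of the coordinate differences = 25·(-75) − 185·(-50) = 7375.
∂h/∂x = [(+1.16)·(-75) − (+4.59)·(-50)] / 7375 = +0.01932
∂h/∂y = [25·(+4.59) − 185·(+1.16)] / 7375 = -0.01354
|∇h| = √(0.01932² + -0.01354²) = 0.02359

0.0236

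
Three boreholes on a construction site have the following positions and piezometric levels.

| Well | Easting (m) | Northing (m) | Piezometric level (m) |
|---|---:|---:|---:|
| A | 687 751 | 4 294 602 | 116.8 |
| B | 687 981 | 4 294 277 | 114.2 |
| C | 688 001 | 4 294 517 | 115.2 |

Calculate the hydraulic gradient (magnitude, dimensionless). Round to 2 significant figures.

Three-point gradient (reference A): Δ to B = (230, -325, -2.6), Δ to C = (250, -85, -1.6).
∂h/∂x = -0.004846, ∂h/∂y = +0.004571 (det = 61700).
|∇h| = √(-0.004846² + 0.004571²) = 0.006662

0.0067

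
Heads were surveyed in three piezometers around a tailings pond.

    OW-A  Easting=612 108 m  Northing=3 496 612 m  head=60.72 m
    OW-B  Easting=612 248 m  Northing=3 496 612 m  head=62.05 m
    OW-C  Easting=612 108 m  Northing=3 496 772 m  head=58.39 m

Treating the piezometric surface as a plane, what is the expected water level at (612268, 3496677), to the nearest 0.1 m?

∂h/∂x = (62.05 − 60.72) / (612248 − 612108) = +0.009500
∂h/∂y = (58.39 − 60.72) / (3496772 − 3496612) = -0.01456
h(612268, 3496677) = 60.72 + (+0.009500)·(160) + (-0.01456)·(65) = 60.72 +1.520 -0.947 = 61.293 m.

61.3 m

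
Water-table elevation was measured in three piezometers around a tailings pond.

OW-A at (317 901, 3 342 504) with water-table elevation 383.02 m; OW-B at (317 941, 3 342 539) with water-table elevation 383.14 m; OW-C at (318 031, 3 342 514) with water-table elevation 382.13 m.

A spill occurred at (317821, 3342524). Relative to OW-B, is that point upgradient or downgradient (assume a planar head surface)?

Taking OW-A as reference: OW-B−OW-A = (40, 35, +0.12); OW-C−OW-A = (130, 10, -0.89).
Determinant of the coordinate differences = 40·10 − 130·35 = -4150.
∂h/∂x = [(+0.12)·10 − (-0.89)·35] / -4150 = -0.007795
∂h/∂y = [40·(-0.89) − 130·(+0.12)] / -4150 = +0.01234
Head at (317821, 3342524) = 383.02 + (-0.007795)·(-80) + (+0.01234)·(20) = 383.89 m.
That is higher than the 383.14 m at OW-B, so the point is upgradient.

upgradient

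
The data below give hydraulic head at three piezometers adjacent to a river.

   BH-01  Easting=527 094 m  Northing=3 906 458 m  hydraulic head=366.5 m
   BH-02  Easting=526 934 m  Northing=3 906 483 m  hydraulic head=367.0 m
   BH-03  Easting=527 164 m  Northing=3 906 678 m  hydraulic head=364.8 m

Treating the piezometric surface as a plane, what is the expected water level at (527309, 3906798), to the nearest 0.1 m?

With h = a·x + b·y + c and BH-01 as origin, the differences give:
  (-160)·a + 25·b = +0.5
  70·a + 220·b = -1.7
Eliminate b (×220 and ×25, subtract): -36950·a = 152.50 → a = ∂h/∂x = -0.004127
Back-substitute: b = ∂h/∂y = -0.006414.
h(527309, 3906798) = 366.5 + (-0.004127)·(215) + (-0.006414)·(340) = 366.5 -0.887 -2.181 = 363.432 m.

363.4 m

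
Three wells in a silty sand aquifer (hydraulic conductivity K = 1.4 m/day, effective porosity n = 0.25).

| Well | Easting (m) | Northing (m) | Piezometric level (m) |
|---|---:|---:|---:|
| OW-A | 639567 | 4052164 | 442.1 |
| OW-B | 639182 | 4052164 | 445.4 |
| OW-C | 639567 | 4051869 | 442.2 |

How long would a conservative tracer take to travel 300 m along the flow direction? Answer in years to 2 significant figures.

∂h/∂x = (445.4 − 442.1) / (639182 − 639567) = -0.008571
∂h/∂y = (442.2 − 442.1) / (4051869 − 4052164) = -0.0003390
|∇h| = √(-0.008571² + -0.0003390²) = 0.008578
Seepage velocity v = K·i/n = 1.4 × 0.008578 / 0.25 = 0.04804 m/day.
t = 300 / 0.04804 = 6245 days = 17.1 years.

17 years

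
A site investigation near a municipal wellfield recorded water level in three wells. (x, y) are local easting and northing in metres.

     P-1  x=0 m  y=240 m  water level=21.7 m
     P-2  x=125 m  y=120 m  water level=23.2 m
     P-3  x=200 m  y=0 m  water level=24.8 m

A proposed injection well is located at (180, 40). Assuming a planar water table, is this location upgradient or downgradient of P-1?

Differences from P-1: to P-2 (Δx, Δy, Δh) = (125, -120, +1.5); to P-3 = (200, -240, +3.1).
Solve a·Δx + b·Δy = Δh: det = 125·(-240) − 200·(-120) = -6000.
∂h/∂x = [(+1.5)·(-240) − (+3.1)·(-120)] / -6000 = -0.002000
∂h/∂y = [125·(+3.1) − 200·(+1.5)] / -6000 = -0.01458
Head at (180, 40) = 21.7 + (-0.002000)·(180) + (-0.01458)·(-200) = 24.26 m.
That is higher than the 21.7 m at P-1, so the point is upgradient.

upgradient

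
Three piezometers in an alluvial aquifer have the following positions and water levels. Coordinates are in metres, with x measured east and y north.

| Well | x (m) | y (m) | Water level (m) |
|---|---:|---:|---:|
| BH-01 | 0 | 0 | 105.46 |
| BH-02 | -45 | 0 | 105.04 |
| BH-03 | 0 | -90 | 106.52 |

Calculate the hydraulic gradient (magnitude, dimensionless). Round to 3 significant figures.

∂h/∂x = (105.04 − 105.46) / (-45 − 0) = +0.009333
∂h/∂y = (106.52 − 105.46) / (-90 − 0) = -0.01178
|∇h| = √(0.009333² + -0.01178²) = 0.01503

0.0150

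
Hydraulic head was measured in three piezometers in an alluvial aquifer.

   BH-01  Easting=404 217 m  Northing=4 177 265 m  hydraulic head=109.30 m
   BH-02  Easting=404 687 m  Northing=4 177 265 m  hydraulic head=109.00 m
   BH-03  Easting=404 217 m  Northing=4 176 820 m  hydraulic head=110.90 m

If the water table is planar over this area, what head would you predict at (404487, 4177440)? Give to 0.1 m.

∂h/∂x = (109.00 − 109.30) / (404687 − 404217) = -0.0006383
∂h/∂y = (110.90 − 109.30) / (4176820 − 4177265) = -0.003596
h(404487, 4177440) = 109.30 + (-0.0006383)·(270) + (-0.003596)·(175) = 109.30 -0.172 -0.629 = 108.498 m.

108.5 m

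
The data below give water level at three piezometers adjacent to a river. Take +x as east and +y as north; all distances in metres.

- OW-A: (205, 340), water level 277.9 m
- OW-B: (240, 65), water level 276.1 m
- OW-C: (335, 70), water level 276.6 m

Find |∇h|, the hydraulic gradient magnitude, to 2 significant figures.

0.0087

Taking OW-A as reference: OW-B−OW-A = (35, -275, -1.8); OW-C−OW-A = (130, -270, -1.3).
Solve a·Δx + b·Δy = Δh: det = 35·(-270) − 130·(-275) = 26300.
∂h/∂x = [(-1.8)·(-270) − (-1.3)·(-275)] / 26300 = +0.004886
∂h/∂y = [35·(-1.3) − 130·(-1.8)] / 26300 = +0.007167
|∇h| = √(0.004886² + 0.007167²) = 0.008674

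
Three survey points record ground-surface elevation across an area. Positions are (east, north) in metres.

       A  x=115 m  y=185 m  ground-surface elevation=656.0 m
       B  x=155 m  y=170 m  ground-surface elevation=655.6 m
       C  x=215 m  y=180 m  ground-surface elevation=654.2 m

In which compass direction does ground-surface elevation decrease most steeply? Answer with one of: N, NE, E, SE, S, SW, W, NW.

With z = a·x + b·y + c and A as origin, the differences give:
  40·a + (-15)·b = -0.4
  100·a + (-5)·b = -1.8
Eliminate b (×(-5) and ×(-15), subtract): 1300·a = -25.00 → a = ∂z/∂x = -0.01923
Back-substitute: b = ∂z/∂y = -0.02462.
Steepest decrease is along −∇f = (+0.01923 E, +0.02462 N) → northeast.

NE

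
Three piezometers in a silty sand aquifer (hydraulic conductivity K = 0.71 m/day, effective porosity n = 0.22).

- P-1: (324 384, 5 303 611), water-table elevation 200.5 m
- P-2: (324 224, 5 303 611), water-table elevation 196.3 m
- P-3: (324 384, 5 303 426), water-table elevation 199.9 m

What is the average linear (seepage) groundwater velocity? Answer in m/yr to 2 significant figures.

31 m/yr

∂h/∂x = (196.3 − 200.5) / (324224 − 324384) = +0.02625
∂h/∂y = (199.9 − 200.5) / (5303426 − 5303611) = +0.003243
|∇h| = √(0.02625² + 0.003243²) = 0.02645
Seepage velocity v = K·i/n = 0.71 × 0.02645 / 0.22 = 0.08536 m/day = 31.18 m/yr.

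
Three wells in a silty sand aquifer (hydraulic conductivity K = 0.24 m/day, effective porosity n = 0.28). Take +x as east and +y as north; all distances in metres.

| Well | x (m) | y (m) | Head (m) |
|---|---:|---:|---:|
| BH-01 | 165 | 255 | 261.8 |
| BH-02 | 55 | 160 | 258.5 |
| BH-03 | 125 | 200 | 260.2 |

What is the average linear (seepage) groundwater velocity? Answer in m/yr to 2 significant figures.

7.4 m/yr

With h = a·x + b·y + c and BH-01 as origin, the differences give:
  (-110)·a + (-95)·b = -3.3
  (-40)·a + (-55)·b = -1.6
Eliminate b (×(-55) and ×(-95), subtract): 2250·a = 29.50 → a = ∂h/∂x = +0.01311
Back-substitute: b = ∂h/∂y = +0.01956.
|∇h| = √(0.01311² + 0.01956²) = 0.02355
Seepage velocity v = K·i/n = 0.24 × 0.02355 / 0.28 = 0.02019 m/day = 7.374 m/yr.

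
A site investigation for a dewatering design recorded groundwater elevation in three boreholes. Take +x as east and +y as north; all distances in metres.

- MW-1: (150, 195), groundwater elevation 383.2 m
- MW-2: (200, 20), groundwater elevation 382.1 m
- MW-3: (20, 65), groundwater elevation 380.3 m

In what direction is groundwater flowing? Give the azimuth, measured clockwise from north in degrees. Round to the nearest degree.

232°

Differences from MW-1: to MW-2 (Δx, Δy, Δh) = (50, -175, -1.1); to MW-3 = (-130, -130, -2.9).
Solve a·Δx + b·Δy = Δh: det = 50·(-130) − (-130)·(-175) = -29250.
∂h/∂x = [(-1.1)·(-130) − (-2.9)·(-175)] / -29250 = +0.01246
∂h/∂y = [50·(-2.9) − (-130)·(-1.1)] / -29250 = +0.009846
Flow direction (−∇h) has components (-0.01246 E, -0.009846 N).
Azimuth = atan2(E, N) = atan2(-0.01246, -0.009846) = 231.7° ≈ 232°.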